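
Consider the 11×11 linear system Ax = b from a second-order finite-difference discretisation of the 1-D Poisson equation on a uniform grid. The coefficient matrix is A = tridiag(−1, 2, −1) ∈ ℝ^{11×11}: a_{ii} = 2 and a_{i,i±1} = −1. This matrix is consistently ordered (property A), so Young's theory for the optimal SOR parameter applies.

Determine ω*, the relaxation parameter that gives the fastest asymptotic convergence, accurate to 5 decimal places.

With n=11, ρ(Jacobi) = cos(π/12) = 0.96593.
√(1−ρ_J²) = |sin(π/12)| = 0.258819
So ω* = 2/1.258819 = 1.58879 (Young).
At ω = 1.58879 every |λ(B_ω)| = ω−1, so ρ_SOR = 0.58879.

ω* = 1.58879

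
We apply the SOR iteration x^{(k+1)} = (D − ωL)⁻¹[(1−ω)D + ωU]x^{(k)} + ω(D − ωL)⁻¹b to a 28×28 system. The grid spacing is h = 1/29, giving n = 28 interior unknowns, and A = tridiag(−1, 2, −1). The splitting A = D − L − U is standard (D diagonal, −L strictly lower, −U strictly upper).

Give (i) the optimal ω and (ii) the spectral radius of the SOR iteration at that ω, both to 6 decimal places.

ω* = 1.804860, ρ_SOR = 0.804860

[ρ_J] n=28: ρ(B_J) = cos(π/(n+1)) = cos(π/29) = 0.994138.
√(1 − cos²(π/29)) = sin(π/29) ≈ 0.1081190.
Young: ω* = 2/(1+√(1−ρ_J²)) = 2/(1+0.1081190) = 2/1.1081190 = 1.804860.
ρ_SOR = ω* − 1 = 1.804860 − 1 = 0.804860.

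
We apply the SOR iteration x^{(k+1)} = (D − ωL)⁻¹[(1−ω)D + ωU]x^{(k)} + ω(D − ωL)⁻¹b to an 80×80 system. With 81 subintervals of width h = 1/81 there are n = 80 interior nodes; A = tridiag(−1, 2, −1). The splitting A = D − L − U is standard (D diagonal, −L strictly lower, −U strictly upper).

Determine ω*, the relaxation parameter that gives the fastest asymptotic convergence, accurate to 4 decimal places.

ρ_J = max_k |cos(kπ/81)| = cos(π/81) = 0.9992
√(1−ρ_J²) = |sin(π/81)| = 0.03878
Young: ω* = 2/(1+√(1−ρ_J²)) = 2/(1+0.03878) = 2/1.03878 = 1.9253.
Hence ρ(B_{ω*}) = 1.9253 − 1 = 0.9253.

ω* = 1.9253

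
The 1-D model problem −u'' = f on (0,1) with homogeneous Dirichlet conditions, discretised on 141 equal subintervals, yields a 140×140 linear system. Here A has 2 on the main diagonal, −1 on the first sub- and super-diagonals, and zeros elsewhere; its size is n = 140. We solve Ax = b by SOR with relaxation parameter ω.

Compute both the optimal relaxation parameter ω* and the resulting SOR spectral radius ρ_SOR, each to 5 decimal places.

spectrum of D⁻¹(L+U) = {cos(kπ/141) : 1≤k≤140}; ρ_J = cos(π/141) = 0.99975.
√(1−ρ_J²) simplifies to sin(π/141) = 0.022279.
[ω*] 2 ÷ (1 + 0.022279) = 2 ÷ 1.022279 = 1.95641.
[ρ_SOR] ω* − 1 = 0.95641.

ω* = 1.95641, ρ_SOR = 0.95641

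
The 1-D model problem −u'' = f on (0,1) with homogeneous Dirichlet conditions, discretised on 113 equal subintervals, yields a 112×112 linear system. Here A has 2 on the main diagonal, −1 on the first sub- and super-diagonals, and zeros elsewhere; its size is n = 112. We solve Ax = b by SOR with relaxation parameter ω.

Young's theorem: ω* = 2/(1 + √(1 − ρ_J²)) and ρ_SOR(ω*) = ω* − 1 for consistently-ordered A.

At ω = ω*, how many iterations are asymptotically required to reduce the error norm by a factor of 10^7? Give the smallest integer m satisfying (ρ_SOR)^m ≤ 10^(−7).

ρ_J = max_k |cos(kπ/113)| = cos(π/113) = 0.9996136
√(1 − cos²(π/113)) = sin(π/113) ≈ 0.0277981.
Then 2/(1+√(1−ρ_J²)) = 2/(1+0.0277981); ω* = 2/1.0277981 = 1.9459075.
ρ_SOR = ω* − 1 = 1.9459075 − 1 = 0.9459075.
Need (0.9459075)^m ≤ 10^(−7): m ≥ 7·ln10/|ln 0.9459075| = 16.1181/0.0556105 = 289.839 ⇒ m = 290.

m = 290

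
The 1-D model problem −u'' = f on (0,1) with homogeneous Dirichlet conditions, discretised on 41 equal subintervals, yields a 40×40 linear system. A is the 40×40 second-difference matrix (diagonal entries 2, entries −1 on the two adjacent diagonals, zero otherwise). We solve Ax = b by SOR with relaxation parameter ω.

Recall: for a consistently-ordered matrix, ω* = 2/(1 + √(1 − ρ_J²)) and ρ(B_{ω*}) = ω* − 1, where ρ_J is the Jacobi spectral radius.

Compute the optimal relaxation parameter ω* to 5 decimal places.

ω* = 1.85779

spectrum of D⁻¹(L+U) = {cos(kπ/41) : 1≤k≤40}; ρ_J = cos(π/41) = 0.99707.
√(1−ρ_J²) = |sin(π/41)| = 0.076549
ω* = 2 / (1 + 0.076549) = 2 / 1.076549 ≈ 1.85779.
ρ_SOR = ω* − 1 = 1.85779 − 1 = 0.85779.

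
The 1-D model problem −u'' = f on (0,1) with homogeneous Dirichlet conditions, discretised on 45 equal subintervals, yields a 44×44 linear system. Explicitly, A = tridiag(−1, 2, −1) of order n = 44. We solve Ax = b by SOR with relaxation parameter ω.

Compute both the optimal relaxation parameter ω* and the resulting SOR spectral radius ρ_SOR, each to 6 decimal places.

B_J for the 44×44 system has eigenvalues cos(kπ/45); ρ_J = cos(π/45) = 0.997564.
√(1−ρ_J²) = |sin(π/45)| = 0.0697565
ω* = 2/(1+0.0697565) = 1.869584
ρ(B_{ω*}) = ω*−1 = 0.869584

ω* = 1.869584, ρ_SOR = 0.869584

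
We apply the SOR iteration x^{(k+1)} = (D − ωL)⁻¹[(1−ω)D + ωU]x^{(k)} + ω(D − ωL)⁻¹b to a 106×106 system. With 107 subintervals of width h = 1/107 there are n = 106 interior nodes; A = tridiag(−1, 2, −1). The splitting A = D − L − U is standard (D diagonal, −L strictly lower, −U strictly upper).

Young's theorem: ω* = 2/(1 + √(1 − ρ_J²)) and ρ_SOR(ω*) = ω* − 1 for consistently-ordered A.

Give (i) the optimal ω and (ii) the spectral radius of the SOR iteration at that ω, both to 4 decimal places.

ω* = 1.9430, ρ_SOR = 0.9430

ρ_J = max_k |cos(kπ/107)| = cos(π/107) = 0.9996
√(1−ρ_J²) simplifies to sin(π/107) = 0.02936.
ω* = 2 / (1 + 0.02936) = 2 / 1.02936 ≈ 1.9430.
At ω = 1.9430 every |λ(B_ω)| = ω−1, so ρ_SOR = 0.9430.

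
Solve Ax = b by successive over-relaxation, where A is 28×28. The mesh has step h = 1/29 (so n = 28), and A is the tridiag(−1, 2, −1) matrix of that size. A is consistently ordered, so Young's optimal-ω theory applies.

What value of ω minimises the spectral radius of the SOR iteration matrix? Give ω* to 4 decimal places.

ω* = 1.8049

B_J for the 28×28 system has eigenvalues cos(kπ/29); ρ_J = cos(π/29) = 0.9941.
√(1−ρ_J²) = |sin(π/29)| = 0.10812
ω* = 2 / (1 + 0.10812) = 2 / 1.10812 ≈ 1.8049.
[ρ_SOR] ω* − 1 = 0.8049.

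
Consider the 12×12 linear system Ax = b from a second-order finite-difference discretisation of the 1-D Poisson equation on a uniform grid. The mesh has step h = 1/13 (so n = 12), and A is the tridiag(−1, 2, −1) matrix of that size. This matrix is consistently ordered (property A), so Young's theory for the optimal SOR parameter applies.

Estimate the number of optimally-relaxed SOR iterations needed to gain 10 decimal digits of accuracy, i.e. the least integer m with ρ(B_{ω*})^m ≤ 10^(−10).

With n=12, ρ(Jacobi) = cos(π/13) = 0.9709418.
1 − cos²(π/13) = sin²(π/13) ⇒ √(1−ρ_J²) = sin(π/13) = 0.2393157.
[ω*] 2 ÷ (1 + 0.2393157) = 2 ÷ 1.2393157 = 1.6137938.
At ω = 1.6137938 every |λ(B_ω)| = ω−1, so ρ_SOR = 0.6137938.
For 10 digits: m = 10·ln10 / (−ln 0.6137938) = 23.0259/0.488096 = 47.175; round up → m = 48.

m = 48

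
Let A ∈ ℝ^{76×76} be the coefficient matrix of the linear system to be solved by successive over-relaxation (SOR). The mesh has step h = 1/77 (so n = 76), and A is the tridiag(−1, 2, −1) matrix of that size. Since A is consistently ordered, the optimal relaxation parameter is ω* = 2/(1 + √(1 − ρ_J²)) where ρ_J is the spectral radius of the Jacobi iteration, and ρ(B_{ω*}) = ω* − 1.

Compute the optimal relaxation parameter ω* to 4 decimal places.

ω* = 1.9216

[ρ_J] n=76: ρ(B_J) = cos(π/(n+1)) = cos(π/77) = 0.9992.
1 − cos²(π/77) = sin²(π/77) ⇒ √(1−ρ_J²) = sin(π/77) = 0.04079.
ω* = 2/(1 + 0.04079) = 2/1.04079 = 1.9216.
At ω = 1.9216 every |λ(B_ω)| = ω−1, so ρ_SOR = 0.9216.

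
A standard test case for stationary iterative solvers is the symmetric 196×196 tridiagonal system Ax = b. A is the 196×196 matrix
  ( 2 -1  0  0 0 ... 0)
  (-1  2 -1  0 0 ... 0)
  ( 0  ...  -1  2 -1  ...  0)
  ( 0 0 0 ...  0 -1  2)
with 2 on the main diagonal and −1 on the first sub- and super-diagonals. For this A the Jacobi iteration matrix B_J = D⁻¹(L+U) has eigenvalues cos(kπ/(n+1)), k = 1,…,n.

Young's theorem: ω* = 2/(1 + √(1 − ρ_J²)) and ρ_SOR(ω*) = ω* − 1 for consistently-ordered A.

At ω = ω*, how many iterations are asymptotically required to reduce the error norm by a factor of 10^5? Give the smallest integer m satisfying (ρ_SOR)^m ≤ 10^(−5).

ρ_J = max_k |cos(kπ/197)| = cos(π/197) = 0.9998728
√(1 − cos²(π/197)) = sin(π/197) ≈ 0.0159465.
ω* = 2 / (1 + 0.0159465) = 2 / 1.0159465 ≈ 1.9686076.
ρ(B_{ω*}) = ω*−1 = 0.9686076
5·ln10 = 11.5129; −ln(0.9686076) = 0.0318957; m = ⌈11.5129/0.0318957⌉ = ⌈360.955⌉ = 361.

m = 361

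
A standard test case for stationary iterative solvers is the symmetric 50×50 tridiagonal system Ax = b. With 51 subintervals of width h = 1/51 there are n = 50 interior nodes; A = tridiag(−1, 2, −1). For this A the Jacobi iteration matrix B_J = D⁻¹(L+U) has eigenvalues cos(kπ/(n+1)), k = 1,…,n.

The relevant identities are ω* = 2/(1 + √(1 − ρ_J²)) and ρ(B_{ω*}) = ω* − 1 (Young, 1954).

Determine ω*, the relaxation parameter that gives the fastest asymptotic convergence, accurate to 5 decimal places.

spectrum of D⁻¹(L+U) = {cos(kπ/51) : 1≤k≤50}; ρ_J = cos(π/51) = 0.99810.
√(1−ρ_J²) simplifies to sin(π/51) = 0.061561.
[ω*] 2 ÷ (1 + 0.061561) = 2 ÷ 1.061561 = 1.88402.
ρ(B_{ω*}) = ω*−1 = 0.88402

ω* = 1.88402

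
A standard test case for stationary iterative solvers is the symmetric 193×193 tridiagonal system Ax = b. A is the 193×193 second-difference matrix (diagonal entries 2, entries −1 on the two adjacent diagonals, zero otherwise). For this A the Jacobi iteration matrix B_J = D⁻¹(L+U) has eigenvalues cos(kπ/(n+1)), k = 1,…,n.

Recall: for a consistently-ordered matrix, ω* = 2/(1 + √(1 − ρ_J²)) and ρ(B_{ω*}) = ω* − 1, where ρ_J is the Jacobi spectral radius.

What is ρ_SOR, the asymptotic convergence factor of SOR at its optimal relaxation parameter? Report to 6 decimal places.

B_J for the 193×193 system has eigenvalues cos(kπ/194); ρ_J = cos(π/194) = 0.999869.
√(1−ρ_J²) = |sin(π/194)| = 0.0161931
Young: ω* = 2/(1+√(1−ρ_J²)) = 2/(1+0.0161931) = 2/1.0161931 = 1.968130.
Hence ρ(B_{ω*}) = 1.968130 − 1 = 0.968130.

ρ_SOR = 0.968130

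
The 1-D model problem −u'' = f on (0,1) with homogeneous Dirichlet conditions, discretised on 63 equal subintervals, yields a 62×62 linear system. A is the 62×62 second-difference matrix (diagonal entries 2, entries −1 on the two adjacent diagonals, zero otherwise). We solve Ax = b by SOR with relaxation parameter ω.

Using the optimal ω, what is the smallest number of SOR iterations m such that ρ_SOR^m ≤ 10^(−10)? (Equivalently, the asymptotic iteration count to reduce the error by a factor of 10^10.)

B_J for the 62×62 system has eigenvalues cos(kπ/63); ρ_J = cos(π/63) = 0.9987569.
root = sin(π/63) = 0.0498459  (since 1−cos² = sin²).
ω* = 2 / (1 + 0.0498459) = 2 / 1.0498459 ≈ 1.9050415.
At ω = 1.9050415 every |λ(B_ω)| = ω−1, so ρ_SOR = 0.9050415.
Need (0.9050415)^m ≤ 10^(−10): m ≥ 10·ln10/|ln 0.9050415| = 23.0259/0.0997745 = 230.779 ⇒ m = 231.

m = 231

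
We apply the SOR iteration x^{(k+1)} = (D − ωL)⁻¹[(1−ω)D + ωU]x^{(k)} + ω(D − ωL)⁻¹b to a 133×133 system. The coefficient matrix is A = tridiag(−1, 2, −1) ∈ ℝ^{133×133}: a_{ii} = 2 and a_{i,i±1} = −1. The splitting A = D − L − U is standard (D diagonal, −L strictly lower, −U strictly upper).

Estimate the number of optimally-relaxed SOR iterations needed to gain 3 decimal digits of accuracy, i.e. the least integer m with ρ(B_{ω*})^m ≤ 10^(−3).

n=133: λ(B_J) = 1 − λ(A)/2 = cos(kπ/134); k=1 gives ρ_J = 0.9997252.
√(1 − cos²(π/134)) = sin(π/134) ≈ 0.0234426.
ω* = 2/(1 + 0.0234426) = 2/1.0234426 = 1.9541887.
and ρ(B_{ω*}) = 1.9541887 − 1 = 0.9541887.
(0.9541887)^m ≤ 10^{−3}  ⇒  m·ln(0.9541887) ≤ −3·ln10  ⇒  m ≥ 147.306  ⇒  m = 148

m = 148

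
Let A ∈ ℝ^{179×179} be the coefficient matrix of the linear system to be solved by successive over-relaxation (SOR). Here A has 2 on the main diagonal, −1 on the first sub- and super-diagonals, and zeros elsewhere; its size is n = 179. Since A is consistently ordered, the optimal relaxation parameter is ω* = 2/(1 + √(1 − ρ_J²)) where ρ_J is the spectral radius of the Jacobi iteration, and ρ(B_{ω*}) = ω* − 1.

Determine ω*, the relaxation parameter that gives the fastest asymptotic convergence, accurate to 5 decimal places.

ω* = 1.96569

B_J for the 179×179 system has eigenvalues cos(kπ/180); ρ_J = cos(π/180) = 0.99985.
√(1 − cos²(π/180)) = sin(π/180) ≈ 0.017452.
ω* = 2/(1 + 0.017452) = 2/1.017452 = 1.96569.
At ω = 1.96569 every |λ(B_ω)| = ω−1, so ρ_SOR = 0.96569.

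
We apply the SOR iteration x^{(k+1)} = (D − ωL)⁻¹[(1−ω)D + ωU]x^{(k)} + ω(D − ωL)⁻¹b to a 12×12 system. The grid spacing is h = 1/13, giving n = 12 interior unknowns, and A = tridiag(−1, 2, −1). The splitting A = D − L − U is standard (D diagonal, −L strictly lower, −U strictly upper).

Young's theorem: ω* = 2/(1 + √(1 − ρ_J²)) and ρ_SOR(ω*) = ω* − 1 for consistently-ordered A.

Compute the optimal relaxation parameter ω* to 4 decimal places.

ω* = 1.6138

½·tridiag(1,0,1) at n=12: λ_k = cos(kπ/13); max |λ| at k=1 ⇒ ρ_J = cos(π/13) ≈ 0.9709.
root = sin(π/13) = 0.23932  (since 1−cos² = sin²).
[ω*] 2 ÷ (1 + 0.23932) = 2 ÷ 1.23932 = 1.6138.
At ω = 1.6138 every |λ(B_ω)| = ω−1, so ρ_SOR = 0.6138.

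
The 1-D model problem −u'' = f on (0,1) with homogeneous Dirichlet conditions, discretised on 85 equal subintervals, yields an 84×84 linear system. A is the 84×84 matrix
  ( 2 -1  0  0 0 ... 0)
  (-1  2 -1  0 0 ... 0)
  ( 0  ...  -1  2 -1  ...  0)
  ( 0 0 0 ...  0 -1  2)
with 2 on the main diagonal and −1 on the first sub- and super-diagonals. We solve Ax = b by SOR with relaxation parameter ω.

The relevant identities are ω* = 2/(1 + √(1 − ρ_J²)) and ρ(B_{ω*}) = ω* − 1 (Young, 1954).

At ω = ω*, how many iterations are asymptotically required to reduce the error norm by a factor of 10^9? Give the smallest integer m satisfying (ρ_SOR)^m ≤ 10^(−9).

ρ_J = max_k |cos(kπ/85)| = cos(π/85) = 0.9993171
√(1−ρ_J²) = |sin(π/85)| = 0.0369515
ω* = 2 / (1 + 0.0369515) = 2 / 1.0369515 ≈ 1.9287305.
ρ_SOR = ω* − 1 ≈ 0.9287305.
m ≥ 9·ln10 / (−ln 0.9287305) = 280.284; smallest integer m = 281.

m = 281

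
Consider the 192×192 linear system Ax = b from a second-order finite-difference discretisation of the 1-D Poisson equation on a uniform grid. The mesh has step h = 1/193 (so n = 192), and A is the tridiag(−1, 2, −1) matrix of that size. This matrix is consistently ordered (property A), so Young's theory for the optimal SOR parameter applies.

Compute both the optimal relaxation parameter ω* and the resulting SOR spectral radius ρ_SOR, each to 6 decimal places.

ω* = 1.967967, ρ_SOR = 0.967967

ρ_J = max_k |cos(kπ/193)| = cos(π/193) = 0.999868
1 − cos²(π/193) = sin²(π/193) ⇒ √(1−ρ_J²) = sin(π/193) = 0.0162770.
ω* = 2/(1 + 0.0162770) = 2/1.0162770 = 1.967967.
ρ_SOR = ω* − 1 ≈ 0.967967.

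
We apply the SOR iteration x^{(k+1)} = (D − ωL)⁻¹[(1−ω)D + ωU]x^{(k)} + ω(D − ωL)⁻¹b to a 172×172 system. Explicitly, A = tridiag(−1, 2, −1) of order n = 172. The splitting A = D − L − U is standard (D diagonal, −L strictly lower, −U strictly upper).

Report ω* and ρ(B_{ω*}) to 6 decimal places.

ω* = 1.964331, ρ_SOR = 0.964331

[ρ_J] n=172: ρ(B_J) = cos(π/(n+1)) = cos(π/173) = 0.999835.
√(1−ρ_J²) simplifies to sin(π/173) = 0.0181585.
So ω* = 2/1.0181585 = 1.964331 (Young).
ρ_SOR = ω* − 1 = 1.964331 − 1 = 0.964331.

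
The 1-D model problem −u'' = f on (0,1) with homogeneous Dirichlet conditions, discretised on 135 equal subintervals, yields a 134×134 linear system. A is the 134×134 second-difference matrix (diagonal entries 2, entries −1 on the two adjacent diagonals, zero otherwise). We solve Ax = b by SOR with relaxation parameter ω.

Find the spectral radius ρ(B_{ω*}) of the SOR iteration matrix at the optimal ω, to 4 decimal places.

ρ_SOR = 0.9545

B_J for the 134×134 system has eigenvalues cos(kπ/135); ρ_J = cos(π/135) = 0.9997.
root = sin(π/135) = 0.02327  (since 1−cos² = sin²).
Then 2/(1+√(1−ρ_J²)) = 2/(1+0.02327); ω* = 2/1.02327 = 1.9545.
ρ_SOR = ω* − 1 ≈ 0.9545.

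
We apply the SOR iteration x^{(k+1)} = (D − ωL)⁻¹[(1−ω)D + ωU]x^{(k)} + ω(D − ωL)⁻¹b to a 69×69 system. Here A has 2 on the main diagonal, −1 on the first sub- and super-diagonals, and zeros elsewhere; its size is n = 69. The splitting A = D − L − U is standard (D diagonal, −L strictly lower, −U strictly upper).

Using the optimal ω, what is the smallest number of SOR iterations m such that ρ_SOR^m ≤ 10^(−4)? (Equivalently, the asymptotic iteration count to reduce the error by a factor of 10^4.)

m = 103

spectrum of D⁻¹(L+U) = {cos(kπ/70) : 1≤k≤69}; ρ_J = cos(π/70) = 0.9989931.
root = sin(π/70) = 0.0448648  (since 1−cos² = sin²).
ω* = 2/(1+0.0448648) = 1.9141232
and ρ(B_{ω*}) = 1.9141232 − 1 = 0.9141232.
For 4 digits: m = 4·ln10 / (−ln 0.9141232) = 9.21034/0.0897899 = 102.577; round up → m = 103.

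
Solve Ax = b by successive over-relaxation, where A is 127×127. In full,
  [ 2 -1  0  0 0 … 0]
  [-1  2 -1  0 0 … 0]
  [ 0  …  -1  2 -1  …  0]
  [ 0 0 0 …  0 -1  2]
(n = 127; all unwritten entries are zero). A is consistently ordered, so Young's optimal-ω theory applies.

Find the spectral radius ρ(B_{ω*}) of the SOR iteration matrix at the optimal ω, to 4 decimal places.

B_J for the 127×127 system has eigenvalues cos(kπ/128); ρ_J = cos(π/128) = 0.9997.
1 − cos²(π/128) = sin²(π/128) ⇒ √(1−ρ_J²) = sin(π/128) = 0.02454.
Young: ω* = 2/(1+√(1−ρ_J²)) = 2/(1+0.02454) = 2/1.02454 = 1.9521.
ρ(B_{ω*}) = ω*−1 = 0.9521

ρ_SOR = 0.9521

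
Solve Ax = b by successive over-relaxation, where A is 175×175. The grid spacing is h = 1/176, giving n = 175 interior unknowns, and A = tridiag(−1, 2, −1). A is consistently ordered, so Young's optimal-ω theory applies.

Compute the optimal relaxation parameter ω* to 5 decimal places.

ω* = 1.96493

[ρ_J] n=175: ρ(B_J) = cos(π/(n+1)) = cos(π/176) = 0.99984.
1 − cos²(π/176) = sin²(π/176) ⇒ √(1−ρ_J²) = sin(π/176) = 0.017849.
Young: ω* = 2/(1+√(1−ρ_J²)) = 2/(1+0.017849) = 2/1.017849 = 1.96493.
ρ_SOR = ω* − 1 = 1.96493 − 1 = 0.96493.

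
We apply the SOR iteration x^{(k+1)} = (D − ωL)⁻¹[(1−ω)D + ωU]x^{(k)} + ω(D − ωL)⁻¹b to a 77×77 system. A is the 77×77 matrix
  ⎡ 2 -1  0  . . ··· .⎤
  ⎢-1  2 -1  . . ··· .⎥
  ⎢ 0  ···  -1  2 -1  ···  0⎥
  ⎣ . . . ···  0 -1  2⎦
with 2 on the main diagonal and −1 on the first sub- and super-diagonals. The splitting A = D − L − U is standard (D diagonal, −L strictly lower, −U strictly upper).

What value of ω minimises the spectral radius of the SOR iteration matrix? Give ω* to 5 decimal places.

ω* = 1.92259

ρ_J = max_k |cos(kπ/78)| = cos(π/78) = 0.99919
√(1−ρ_J²) = |sin(π/78)| = 0.040266
[ω*] 2 ÷ (1 + 0.040266) = 2 ÷ 1.040266 = 1.92259.
ρ_SOR = ω* − 1 = 1.92259 − 1 = 0.92259.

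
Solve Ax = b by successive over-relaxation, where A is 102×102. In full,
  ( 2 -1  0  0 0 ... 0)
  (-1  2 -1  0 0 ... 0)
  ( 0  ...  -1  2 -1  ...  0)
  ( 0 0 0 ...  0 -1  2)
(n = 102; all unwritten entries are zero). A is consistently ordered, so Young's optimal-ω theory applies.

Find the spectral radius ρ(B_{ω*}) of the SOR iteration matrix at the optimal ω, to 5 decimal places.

n=102: λ(B_J) = 1 − λ(A)/2 = cos(kπ/103); k=1 gives ρ_J = 0.99953.
√(1−ρ_J²) simplifies to sin(π/103) = 0.030496.
So ω* = 2/1.030496 = 1.94081 (Young).
[ρ_SOR] ω* − 1 = 0.94081.

ρ_SOR = 0.94081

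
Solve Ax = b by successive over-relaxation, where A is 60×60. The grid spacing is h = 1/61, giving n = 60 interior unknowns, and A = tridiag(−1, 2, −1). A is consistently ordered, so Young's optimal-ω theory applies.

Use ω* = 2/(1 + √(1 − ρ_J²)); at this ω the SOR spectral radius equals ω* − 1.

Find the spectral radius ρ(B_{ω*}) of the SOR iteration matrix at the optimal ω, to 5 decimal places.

ρ_SOR = 0.90208

With n=60, ρ(Jacobi) = cos(π/61) = 0.99867.
1 − cos²(π/61) = sin²(π/61) ⇒ √(1−ρ_J²) = sin(π/61) = 0.051479.
ω* = 2/(1+0.051479) = 1.90208
ρ(B_{ω*}) = ω*−1 = 0.90208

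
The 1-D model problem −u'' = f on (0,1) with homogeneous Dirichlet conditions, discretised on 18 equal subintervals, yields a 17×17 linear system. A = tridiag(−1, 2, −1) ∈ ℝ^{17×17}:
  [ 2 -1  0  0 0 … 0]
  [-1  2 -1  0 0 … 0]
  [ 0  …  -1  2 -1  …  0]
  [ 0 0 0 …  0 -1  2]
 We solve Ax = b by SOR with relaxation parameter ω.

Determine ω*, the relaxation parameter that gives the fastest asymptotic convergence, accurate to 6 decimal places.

[ρ_J] n=17: ρ(B_J) = cos(π/(n+1)) = cos(π/18) = 0.984808.
root = sin(π/18) = 0.1736482  (since 1−cos² = sin²).
So ω* = 2/1.1736482 = 1.704088 (Young).
ρ_SOR = ω* − 1 ≈ 0.704088.

ω* = 1.704088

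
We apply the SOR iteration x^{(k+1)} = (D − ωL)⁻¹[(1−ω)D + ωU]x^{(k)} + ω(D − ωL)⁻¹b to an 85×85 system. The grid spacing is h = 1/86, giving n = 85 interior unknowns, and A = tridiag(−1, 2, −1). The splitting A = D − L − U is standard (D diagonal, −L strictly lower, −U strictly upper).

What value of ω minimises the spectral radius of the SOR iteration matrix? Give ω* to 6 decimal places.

ω* = 1.929530

spectrum of D⁻¹(L+U) = {cos(kπ/86) : 1≤k≤85}; ρ_J = cos(π/86) = 0.999333.
1 − cos²(π/86) = sin²(π/86) ⇒ √(1−ρ_J²) = sin(π/86) = 0.0365220.
ω* = 2/(1+0.0365220) = 1.929530
and ρ(B_{ω*}) = 1.929530 − 1 = 0.929530.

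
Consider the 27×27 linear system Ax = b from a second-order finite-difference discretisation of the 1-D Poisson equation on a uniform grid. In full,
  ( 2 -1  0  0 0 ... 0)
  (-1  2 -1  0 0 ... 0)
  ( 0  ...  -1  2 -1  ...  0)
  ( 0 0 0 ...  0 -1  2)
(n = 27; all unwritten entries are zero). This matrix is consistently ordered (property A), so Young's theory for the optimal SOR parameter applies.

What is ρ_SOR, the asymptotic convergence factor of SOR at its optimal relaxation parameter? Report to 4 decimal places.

spectrum of D⁻¹(L+U) = {cos(kπ/28) : 1≤k≤27}; ρ_J = cos(π/28) = 0.9937.
√(1 − cos²(π/28)) = sin(π/28) ≈ 0.11196.
Young: ω* = 2/(1+√(1−ρ_J²)) = 2/(1+0.11196) = 2/1.11196 = 1.7986.
ρ(B_{ω*}) = ω*−1 = 0.7986

ρ_SOR = 0.7986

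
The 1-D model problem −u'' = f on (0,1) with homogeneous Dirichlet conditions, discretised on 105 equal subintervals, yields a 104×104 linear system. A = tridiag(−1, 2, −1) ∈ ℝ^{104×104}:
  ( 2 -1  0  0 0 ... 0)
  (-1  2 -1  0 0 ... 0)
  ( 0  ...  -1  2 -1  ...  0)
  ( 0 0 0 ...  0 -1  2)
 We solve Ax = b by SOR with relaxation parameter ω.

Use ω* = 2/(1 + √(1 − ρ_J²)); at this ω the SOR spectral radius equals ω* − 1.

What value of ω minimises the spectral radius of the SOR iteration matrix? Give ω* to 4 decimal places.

n=104: λ(B_J) = 1 − λ(A)/2 = cos(kπ/105); k=1 gives ρ_J = 0.9996.
√(1−ρ_J²) simplifies to sin(π/105) = 0.02992.
ω* = 2/(1+0.02992) = 1.9419
At ω = 1.9419 every |λ(B_ω)| = ω−1, so ρ_SOR = 0.9419.

ω* = 1.9419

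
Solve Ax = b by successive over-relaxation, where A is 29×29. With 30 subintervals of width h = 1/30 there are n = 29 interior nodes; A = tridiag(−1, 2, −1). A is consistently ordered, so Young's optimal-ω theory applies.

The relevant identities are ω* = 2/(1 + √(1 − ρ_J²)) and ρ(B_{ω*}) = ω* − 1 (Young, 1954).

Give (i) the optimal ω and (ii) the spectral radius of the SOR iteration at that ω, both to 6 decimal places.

n=29: λ(B_J) = 1 − λ(A)/2 = cos(kπ/30); k=1 gives ρ_J = 0.994522.
root = sin(π/30) = 0.1045285  (since 1−cos² = sin²).
[ω*] 2 ÷ (1 + 0.1045285) = 2 ÷ 1.1045285 = 1.810727.
At ω = 1.810727 every |λ(B_ω)| = ω−1, so ρ_SOR = 0.810727.

ω* = 1.810727, ρ_SOR = 0.810727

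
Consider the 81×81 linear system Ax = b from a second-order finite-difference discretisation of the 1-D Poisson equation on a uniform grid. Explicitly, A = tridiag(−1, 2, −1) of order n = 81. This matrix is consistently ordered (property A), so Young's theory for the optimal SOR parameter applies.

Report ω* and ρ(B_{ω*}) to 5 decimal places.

½·tridiag(1,0,1) at n=81: λ_k = cos(kπ/82); max |λ| at k=1 ⇒ ρ_J = cos(π/82) ≈ 0.99927.
√(1 − cos²(π/82)) = sin(π/82) ≈ 0.038303.
So ω* = 2/1.038303 = 1.92622 (Young).
Hence ρ(B_{ω*}) = 1.92622 − 1 = 0.92622.

ω* = 1.92622, ρ_SOR = 0.92622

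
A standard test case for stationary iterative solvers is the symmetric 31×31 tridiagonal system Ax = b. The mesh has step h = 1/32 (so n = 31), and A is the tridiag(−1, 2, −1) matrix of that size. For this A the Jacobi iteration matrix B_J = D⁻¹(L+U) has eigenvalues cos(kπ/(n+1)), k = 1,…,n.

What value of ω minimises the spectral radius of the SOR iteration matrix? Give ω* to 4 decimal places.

B_J for the 31×31 system has eigenvalues cos(kπ/32); ρ_J = cos(π/32) = 0.9952.
√(1−ρ_J²) = |sin(π/32)| = 0.09802
So ω* = 2/1.09802 = 1.8215 (Young).
and ρ(B_{ω*}) = 1.8215 − 1 = 0.8215.

ω* = 1.8215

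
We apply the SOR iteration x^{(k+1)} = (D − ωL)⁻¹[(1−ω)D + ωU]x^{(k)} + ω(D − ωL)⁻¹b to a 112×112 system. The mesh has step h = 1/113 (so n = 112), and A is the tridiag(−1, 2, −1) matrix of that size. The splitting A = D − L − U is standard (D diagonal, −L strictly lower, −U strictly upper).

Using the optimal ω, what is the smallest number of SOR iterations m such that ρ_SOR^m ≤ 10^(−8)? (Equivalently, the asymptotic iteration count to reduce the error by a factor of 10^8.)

ρ_J = max_k |cos(kπ/113)| = cos(π/113) = 0.9996136
√(1 − cos²(π/113)) = sin(π/113) ≈ 0.0277981.
Young: ω* = 2/(1+√(1−ρ_J²)) = 2/(1+0.0277981) = 2/1.0277981 = 1.9459075.
ρ_SOR = ω* − 1 = 1.9459075 − 1 = 0.9459075.
8·ln10 = 18.4207; −ln(0.9459075) = 0.0556105; m = ⌈18.4207/0.0556105⌉ = ⌈331.245⌉ = 332.

m = 332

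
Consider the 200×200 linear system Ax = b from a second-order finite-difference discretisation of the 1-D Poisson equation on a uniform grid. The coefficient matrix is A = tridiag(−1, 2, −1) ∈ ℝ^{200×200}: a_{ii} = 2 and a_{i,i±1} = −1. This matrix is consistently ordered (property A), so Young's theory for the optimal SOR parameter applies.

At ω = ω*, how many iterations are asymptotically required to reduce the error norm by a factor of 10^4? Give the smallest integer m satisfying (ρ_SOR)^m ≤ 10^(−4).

m = 295

spectrum of D⁻¹(L+U) = {cos(kπ/201) : 1≤k≤200}; ρ_J = cos(π/201) = 0.9998779.
√(1−ρ_J²) simplifies to sin(π/201) = 0.0156292.
ω* = 2/(1+0.0156292) = 1.9692226
ρ_SOR = ω* − 1 = 1.9692226 − 1 = 0.9692226.
Need (0.9692226)^m ≤ 10^(−4): m ≥ 4·ln10/|ln 0.9692226| = 9.21034/0.031261 = 294.627 ⇒ m = 295.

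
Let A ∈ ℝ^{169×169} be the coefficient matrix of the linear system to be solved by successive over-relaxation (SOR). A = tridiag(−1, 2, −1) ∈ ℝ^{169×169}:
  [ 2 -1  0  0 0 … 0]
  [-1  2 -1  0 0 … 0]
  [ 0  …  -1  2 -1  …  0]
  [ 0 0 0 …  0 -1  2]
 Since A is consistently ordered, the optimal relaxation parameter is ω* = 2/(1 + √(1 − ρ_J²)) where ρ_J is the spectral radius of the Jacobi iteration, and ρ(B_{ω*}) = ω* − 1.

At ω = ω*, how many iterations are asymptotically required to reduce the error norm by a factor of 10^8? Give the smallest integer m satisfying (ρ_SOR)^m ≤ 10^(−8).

ρ_J = max_k |cos(kπ/170)| = cos(π/170) = 0.9998293
√(1−ρ_J²) simplifies to sin(π/170) = 0.0184789.
ω* = 2/(1+0.0184789) = 1.9637127
ρ(B_{ω*}) = ω*−1 = 0.9637127
ρ_SOR^m ≤ 10^(−8) ⇔ m ≥ 8·ln10/(−ln 0.9637127) = 18.4207/0.0369621 = 498.367; m = ⌈498.367⌉ = 499.

m = 499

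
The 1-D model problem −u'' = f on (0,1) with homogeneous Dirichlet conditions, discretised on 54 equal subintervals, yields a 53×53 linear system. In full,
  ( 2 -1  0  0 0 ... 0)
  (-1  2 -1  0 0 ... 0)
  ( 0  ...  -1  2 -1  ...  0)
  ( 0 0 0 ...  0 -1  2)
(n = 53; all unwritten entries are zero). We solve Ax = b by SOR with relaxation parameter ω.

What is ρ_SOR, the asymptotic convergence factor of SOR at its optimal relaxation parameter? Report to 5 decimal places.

B_J for the 53×53 system has eigenvalues cos(kπ/54); ρ_J = cos(π/54) = 0.99831.
1 − cos²(π/54) = sin²(π/54) ⇒ √(1−ρ_J²) = sin(π/54) = 0.058145.
Young: ω* = 2/(1+√(1−ρ_J²)) = 2/(1+0.058145) = 2/1.058145 = 1.89010.
[ρ_SOR] ω* − 1 = 0.89010.

ρ_SOR = 0.89010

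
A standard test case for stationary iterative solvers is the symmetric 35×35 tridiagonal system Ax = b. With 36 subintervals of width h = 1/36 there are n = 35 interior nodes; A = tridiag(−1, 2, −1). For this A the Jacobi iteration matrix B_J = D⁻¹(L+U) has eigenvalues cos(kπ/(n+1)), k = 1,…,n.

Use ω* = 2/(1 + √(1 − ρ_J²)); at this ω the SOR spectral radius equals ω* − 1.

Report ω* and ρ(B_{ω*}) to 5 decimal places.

With n=35, ρ(Jacobi) = cos(π/36) = 0.99619.
√(1−ρ_J²) = |sin(π/36)| = 0.087156
ω* = 2 / (1 + 0.087156) = 2 / 1.087156 ≈ 1.83966.
ρ_SOR = ω* − 1 = 1.83966 − 1 = 0.83966.

ω* = 1.83966, ρ_SOR = 0.83966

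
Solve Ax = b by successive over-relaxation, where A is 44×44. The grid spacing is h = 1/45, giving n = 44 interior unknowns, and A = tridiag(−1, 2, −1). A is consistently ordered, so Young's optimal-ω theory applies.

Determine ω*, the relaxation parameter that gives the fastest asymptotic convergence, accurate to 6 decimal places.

[ρ_J] n=44: ρ(B_J) = cos(π/(n+1)) = cos(π/45) = 0.997564.
root = sin(π/45) = 0.0697565  (since 1−cos² = sin²).
ω* = 2/(1 + 0.0697565) = 2/1.0697565 = 1.869584.
Hence ρ(B_{ω*}) = 1.869584 − 1 = 0.869584.

ω* = 1.869584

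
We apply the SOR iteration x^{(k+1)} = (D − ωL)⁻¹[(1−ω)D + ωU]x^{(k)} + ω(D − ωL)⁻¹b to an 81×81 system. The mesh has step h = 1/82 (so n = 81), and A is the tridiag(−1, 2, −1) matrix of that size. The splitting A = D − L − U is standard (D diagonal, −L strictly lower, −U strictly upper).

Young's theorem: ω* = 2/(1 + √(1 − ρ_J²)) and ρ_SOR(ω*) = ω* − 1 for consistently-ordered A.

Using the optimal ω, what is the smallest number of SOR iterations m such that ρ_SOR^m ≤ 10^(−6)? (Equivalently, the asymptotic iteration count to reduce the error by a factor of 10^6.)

m = 181

spectrum of D⁻¹(L+U) = {cos(kπ/82) : 1≤k≤81}; ρ_J = cos(π/82) = 0.9992662.
√(1−ρ_J²) simplifies to sin(π/82) = 0.0383027.
ω* = 2/(1+0.0383027) = 1.9262206
Hence ρ(B_{ω*}) = 1.9262206 − 1 = 0.9262206.
Need (0.9262206)^m ≤ 10^(−6): m ≥ 6·ln10/|ln 0.9262206| = 13.8155/0.0766428 = 180.258 ⇒ m = 181.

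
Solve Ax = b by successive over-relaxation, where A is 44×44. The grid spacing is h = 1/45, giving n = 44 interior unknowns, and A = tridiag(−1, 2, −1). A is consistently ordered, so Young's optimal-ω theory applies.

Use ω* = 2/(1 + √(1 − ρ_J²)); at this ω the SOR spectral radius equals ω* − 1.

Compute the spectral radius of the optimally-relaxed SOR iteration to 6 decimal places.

ρ_SOR = 0.869584

With n=44, ρ(Jacobi) = cos(π/45) = 0.997564.
√(1 − cos²(π/45)) = sin(π/45) ≈ 0.0697565.
ω* = 2/(1 + 0.0697565) = 2/1.0697565 = 1.869584.
and ρ(B_{ω*}) = 1.869584 − 1 = 0.869584.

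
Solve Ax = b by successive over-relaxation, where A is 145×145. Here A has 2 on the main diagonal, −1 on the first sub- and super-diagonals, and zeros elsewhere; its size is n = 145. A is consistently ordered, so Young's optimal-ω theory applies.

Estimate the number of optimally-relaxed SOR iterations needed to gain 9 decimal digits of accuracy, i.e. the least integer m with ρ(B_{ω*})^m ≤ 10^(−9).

½·tridiag(1,0,1) at n=145: λ_k = cos(kπ/146); max |λ| at k=1 ⇒ ρ_J = cos(π/146) ≈ 0.9997685.
1 − cos²(π/146) = sin²(π/146) ⇒ √(1−ρ_J²) = sin(π/146) = 0.0215161.
ω* = 2/(1+0.0215161) = 1.9578742
ρ_SOR = ω* − 1 = 1.9578742 − 1 = 0.9578742.
m ≥ 9·ln10 / (−ln 0.9578742) = 481.503; smallest integer m = 482.

m = 482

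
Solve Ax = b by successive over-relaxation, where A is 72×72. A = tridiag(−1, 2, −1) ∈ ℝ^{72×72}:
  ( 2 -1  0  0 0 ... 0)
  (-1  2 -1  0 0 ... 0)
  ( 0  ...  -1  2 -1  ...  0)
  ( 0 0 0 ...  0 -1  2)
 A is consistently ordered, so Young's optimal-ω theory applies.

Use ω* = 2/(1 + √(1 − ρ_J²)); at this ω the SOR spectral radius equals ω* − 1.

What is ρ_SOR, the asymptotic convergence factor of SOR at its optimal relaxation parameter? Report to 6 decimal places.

ρ_SOR = 0.917505

With n=72, ρ(Jacobi) = cos(π/73) = 0.999074.
1 − cos²(π/73) = sin²(π/73) ⇒ √(1−ρ_J²) = sin(π/73) = 0.0430222.
Young: ω* = 2/(1+√(1−ρ_J²)) = 2/(1+0.0430222) = 2/1.0430222 = 1.917505.
[ρ_SOR] ω* − 1 = 0.917505.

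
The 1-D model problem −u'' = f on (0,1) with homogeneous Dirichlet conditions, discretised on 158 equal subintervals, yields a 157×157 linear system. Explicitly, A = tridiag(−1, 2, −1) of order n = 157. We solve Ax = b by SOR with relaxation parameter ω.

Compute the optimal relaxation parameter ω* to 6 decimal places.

ω* = 1.961011

B_J for the 157×157 system has eigenvalues cos(kπ/158); ρ_J = cos(π/158) = 0.999802.
1 − cos²(π/158) = sin²(π/158) ⇒ √(1−ρ_J²) = sin(π/158) = 0.0198822.
Young: ω* = 2/(1+√(1−ρ_J²)) = 2/(1+0.0198822) = 2/1.0198822 = 1.961011.
and ρ(B_{ω*}) = 1.961011 − 1 = 0.961011.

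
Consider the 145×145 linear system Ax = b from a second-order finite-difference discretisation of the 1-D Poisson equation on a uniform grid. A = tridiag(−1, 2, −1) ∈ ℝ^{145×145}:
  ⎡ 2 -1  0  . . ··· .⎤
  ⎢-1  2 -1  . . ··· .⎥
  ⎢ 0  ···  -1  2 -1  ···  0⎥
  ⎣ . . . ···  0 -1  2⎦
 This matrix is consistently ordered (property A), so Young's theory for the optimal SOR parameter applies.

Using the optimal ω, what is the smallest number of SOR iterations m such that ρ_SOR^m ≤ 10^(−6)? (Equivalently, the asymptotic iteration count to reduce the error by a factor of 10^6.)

½·tridiag(1,0,1) at n=145: λ_k = cos(kπ/146); max |λ| at k=1 ⇒ ρ_J = cos(π/146) ≈ 0.9997685.
1 − cos²(π/146) = sin²(π/146) ⇒ √(1−ρ_J²) = sin(π/146) = 0.0215161.
Then 2/(1+√(1−ρ_J²)) = 2/(1+0.0215161); ω* = 2/1.0215161 = 1.9578742.
and ρ(B_{ω*}) = 1.9578742 − 1 = 0.9578742.
m ≥ 6·ln10 / (−ln 0.9578742) = 321.001; smallest integer m = 322.

m = 322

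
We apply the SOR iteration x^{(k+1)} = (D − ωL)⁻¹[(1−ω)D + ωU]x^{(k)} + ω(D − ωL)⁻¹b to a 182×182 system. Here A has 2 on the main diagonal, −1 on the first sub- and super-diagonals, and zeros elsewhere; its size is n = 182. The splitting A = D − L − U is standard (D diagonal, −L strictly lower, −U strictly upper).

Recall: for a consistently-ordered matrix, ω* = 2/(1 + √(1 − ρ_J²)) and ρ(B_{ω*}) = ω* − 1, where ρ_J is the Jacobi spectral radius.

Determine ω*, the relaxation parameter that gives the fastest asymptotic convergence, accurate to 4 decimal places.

B_J for the 182×182 system has eigenvalues cos(kπ/183); ρ_J = cos(π/183) = 0.9999.
1 − cos²(π/183) = sin²(π/183) ⇒ √(1−ρ_J²) = sin(π/183) = 0.01717.
So ω* = 2/1.01717 = 1.9662 (Young).
At ω = 1.9662 every |λ(B_ω)| = ω−1, so ρ_SOR = 0.9662.

ω* = 1.9662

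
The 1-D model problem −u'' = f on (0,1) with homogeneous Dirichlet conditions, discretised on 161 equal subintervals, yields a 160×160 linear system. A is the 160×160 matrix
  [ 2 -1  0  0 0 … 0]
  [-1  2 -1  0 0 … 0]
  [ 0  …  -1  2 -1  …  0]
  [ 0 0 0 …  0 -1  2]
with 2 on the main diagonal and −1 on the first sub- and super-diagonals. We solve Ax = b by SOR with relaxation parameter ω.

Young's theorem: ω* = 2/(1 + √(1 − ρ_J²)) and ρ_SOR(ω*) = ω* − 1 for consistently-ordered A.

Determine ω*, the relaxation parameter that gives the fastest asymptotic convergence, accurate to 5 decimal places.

ω* = 1.96172

With n=160, ρ(Jacobi) = cos(π/161) = 0.99981.
root = sin(π/161) = 0.019512  (since 1−cos² = sin²).
ω* = 2/(1 + 0.019512) = 2/1.019512 = 1.96172.
At ω = 1.96172 every |λ(B_ω)| = ω−1, so ρ_SOR = 0.96172.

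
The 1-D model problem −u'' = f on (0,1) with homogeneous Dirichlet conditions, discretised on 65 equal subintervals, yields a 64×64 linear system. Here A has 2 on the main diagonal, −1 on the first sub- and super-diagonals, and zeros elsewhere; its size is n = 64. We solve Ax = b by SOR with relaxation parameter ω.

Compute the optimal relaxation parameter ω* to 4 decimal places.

With n=64, ρ(Jacobi) = cos(π/65) = 0.9988.
1 − cos²(π/65) = sin²(π/65) ⇒ √(1−ρ_J²) = sin(π/65) = 0.04831.
Young: ω* = 2/(1+√(1−ρ_J²)) = 2/(1+0.04831) = 2/1.04831 = 1.9078.
Hence ρ(B_{ω*}) = 1.9078 − 1 = 0.9078.

ω* = 1.9078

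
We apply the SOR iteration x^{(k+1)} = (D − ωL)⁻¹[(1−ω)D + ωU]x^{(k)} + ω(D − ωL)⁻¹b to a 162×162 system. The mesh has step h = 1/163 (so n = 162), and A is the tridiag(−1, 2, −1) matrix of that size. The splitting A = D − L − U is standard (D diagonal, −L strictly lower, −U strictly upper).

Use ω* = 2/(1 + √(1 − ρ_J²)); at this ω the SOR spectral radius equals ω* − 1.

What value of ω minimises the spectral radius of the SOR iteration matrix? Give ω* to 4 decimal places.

With n=162, ρ(Jacobi) = cos(π/163) = 0.9998.
√(1 − cos²(π/163)) = sin(π/163) ≈ 0.01927.
ω* = 2 / (1 + 0.01927) = 2 / 1.01927 ≈ 1.9622.
ρ_SOR = ω* − 1 ≈ 0.9622.

ω* = 1.9622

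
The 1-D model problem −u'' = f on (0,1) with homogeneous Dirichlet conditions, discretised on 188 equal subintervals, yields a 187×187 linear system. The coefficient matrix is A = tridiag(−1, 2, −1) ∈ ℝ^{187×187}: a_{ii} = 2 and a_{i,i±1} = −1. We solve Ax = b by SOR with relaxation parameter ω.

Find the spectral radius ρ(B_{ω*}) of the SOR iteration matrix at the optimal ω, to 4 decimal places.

ρ_J = max_k |cos(kπ/188)| = cos(π/188) = 0.9999
√(1 − cos²(π/188)) = sin(π/188) ≈ 0.01671.
Young: ω* = 2/(1+√(1−ρ_J²)) = 2/(1+0.01671) = 2/1.01671 = 1.9671.
Hence ρ(B_{ω*}) = 1.9671 − 1 = 0.9671.

ρ_SOR = 0.9671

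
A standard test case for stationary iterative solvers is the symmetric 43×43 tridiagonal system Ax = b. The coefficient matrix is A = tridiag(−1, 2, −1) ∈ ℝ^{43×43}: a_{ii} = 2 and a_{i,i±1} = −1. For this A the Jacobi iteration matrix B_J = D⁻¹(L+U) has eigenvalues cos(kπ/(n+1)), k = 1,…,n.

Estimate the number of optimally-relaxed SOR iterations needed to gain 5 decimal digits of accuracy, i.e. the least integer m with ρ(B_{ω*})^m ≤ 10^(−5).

B_J for the 43×43 system has eigenvalues cos(kπ/44); ρ_J = cos(π/44) = 0.9974521.
1 − cos²(π/44) = sin²(π/44) ⇒ √(1−ρ_J²) = sin(π/44) = 0.0713392.
So ω* = 2/1.0713392 = 1.8668224 (Young).
and ρ(B_{ω*}) = 1.8668224 − 1 = 0.8668224.
Need (0.8668224)^m ≤ 10^(−5): m ≥ 5·ln10/|ln 0.8668224| = 11.5129/0.142921 = 80.554 ⇒ m = 81.

m = 81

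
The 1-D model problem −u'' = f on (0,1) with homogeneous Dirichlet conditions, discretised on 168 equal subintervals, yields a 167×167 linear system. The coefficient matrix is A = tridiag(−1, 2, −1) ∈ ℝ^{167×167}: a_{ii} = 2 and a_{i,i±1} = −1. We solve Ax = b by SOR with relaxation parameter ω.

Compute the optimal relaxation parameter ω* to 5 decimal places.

ω* = 1.96329

½·tridiag(1,0,1) at n=167: λ_k = cos(kπ/168); max |λ| at k=1 ⇒ ρ_J = cos(π/168) ≈ 0.99983.
√(1−ρ_J²) = |sin(π/168)| = 0.018699
[ω*] 2 ÷ (1 + 0.018699) = 2 ÷ 1.018699 = 1.96329.
At ω = 1.96329 every |λ(B_ω)| = ω−1, so ρ_SOR = 0.96329.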